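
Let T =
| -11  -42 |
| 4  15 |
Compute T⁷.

[[-13115, -45906], [4372, 15303]]

tr T = 4 and det T = 3, so the characteristic polynomial is λ² − (4)λ + (3) with roots 1 and 3.
Eigenvectors give P = [[-7, -3], [2, 1]] with P⁻¹ = [[-1, -3], [2, 7]], and T = P·diag(1, 3)·P⁻¹.
Then T⁷ = P·diag(1, 2187)·P⁻¹ = [[-7, -6561], [2, 2187]] · [[-1, -3], [2, 7]] = [[-13115, -45906], [4372, 15303]].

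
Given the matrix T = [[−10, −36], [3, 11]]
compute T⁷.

[[−388, −1548], [129, 515]]

tr T = 1 and det T = −2, so the characteristic polynomial is λ² − (1)λ + (−2) with roots 2 and −1.
Eigenvectors give P = [[−3, 4], [1, −1]] with P⁻¹ = [[1, 4], [1, 3]], and T = P·diag(2, −1)·P⁻¹.
Then T⁷ = P·diag(128, −1)·P⁻¹ = [[−384, −4], [128, 1]] · [[1, 4], [1, 3]] = [[−388, −1548], [129, 515]].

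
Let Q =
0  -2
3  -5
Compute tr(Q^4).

97

tr Q = -5 and det Q = 6, so the characteristic polynomial is λ² − (-5)λ + (6) with roots -2 and -3.
Eigenvectors give P = [[-1, -2], [-1, -3]] with P⁻¹ = [[-3, 2], [1, -1]], and Q = P·diag(-2, -3)·P⁻¹.
Then Q^4 = P·diag(16, 81)·P⁻¹ = [[-16, -162], [-16, -243]] · [[-3, 2], [1, -1]] = [[-114, 130], [-195, 211]].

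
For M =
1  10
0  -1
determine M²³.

[[1, 10], [0, -1]]

M² = I (check: tr M = 0 and det M = -1), so M²³ = M since 23 is odd.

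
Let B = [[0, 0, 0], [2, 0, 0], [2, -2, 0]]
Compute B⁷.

[[0, 0, 0], [0, 0, 0], [0, 0, 0]]

B is strictly triangular, hence nilpotent: B³ = 0, so B⁷ = 0.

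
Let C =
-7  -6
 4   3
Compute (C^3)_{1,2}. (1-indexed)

-78

tr C = -4 and det C = 3, so the characteristic polynomial is λ² − (-4)λ + (3) with roots -1 and -3.
Eigenvectors give P = [[1, -3], [-1, 2]] with P⁻¹ = [[-2, -3], [-1, -1]], and C = P·diag(-1, -3)·P⁻¹.
Then C^3 = P·diag(-1, -27)·P⁻¹ = [[-1, 81], [1, -54]] · [[-2, -3], [-1, -1]] = [[-79, -78], [52, 51]].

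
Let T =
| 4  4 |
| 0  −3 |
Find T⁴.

T² = [[16, 4], [0, 9]]
T³ = [[64, 52], [0, −27]]
T⁴ = [[256, 100], [0, 81]]

[[256, 100], [0, 81]]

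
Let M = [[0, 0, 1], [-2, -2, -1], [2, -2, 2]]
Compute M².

[[2, -2, 2], [2, 6, -2], [8, 0, 8]]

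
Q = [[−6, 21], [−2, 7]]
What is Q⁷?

Q² = Q (a projection; rank 1, trace 1), so Q⁷ = Q.

[[−6, 21], [−2, 7]]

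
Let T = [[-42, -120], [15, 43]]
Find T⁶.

tr T = 1 and det T = -6, so the characteristic polynomial is λ² − (1)λ + (-6) with roots 3 and -2.
Eigenvectors give P = [[8, 3], [-3, -1]] with P⁻¹ = [[-1, -3], [3, 8]], and T = P·diag(3, -2)·P⁻¹.
Then T⁶ = P·diag(729, 64)·P⁻¹ = [[5832, 192], [-2187, -64]] · [[-1, -3], [3, 8]] = [[-5256, -15960], [1995, 6049]].

[[-5256, -15960], [1995, 6049]]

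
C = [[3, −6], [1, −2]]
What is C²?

C² = C (a projection; rank 1, trace 1), so C² = C.

[[3, −6], [1, −2]]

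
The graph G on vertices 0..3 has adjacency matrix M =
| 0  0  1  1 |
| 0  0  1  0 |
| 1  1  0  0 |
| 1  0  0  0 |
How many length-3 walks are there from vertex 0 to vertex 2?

3

The number of length-3 walks from vertex 0 to vertex 2 is entry (0,2) of M³, where M is the adjacency matrix.
M² = [[2, 1, 0, 0], [1, 1, 0, 0], [0, 0, 2, 1], [0, 0, 1, 1]]
M³ = [[0, 0, 3, 2], [0, 0, 2, 1], [3, 2, 0, 0], [2, 1, 0, 0]]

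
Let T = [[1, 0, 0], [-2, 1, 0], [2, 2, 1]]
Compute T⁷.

T = I + N where N = [[0, 0, 0], [-2, 0, 0], [2, 2, 0]] is strictly lower-triangular, so N³ = 0.
(I + N)⁷ = I + 7·N + 21·N² = [[1, 0, 0], [-14, 1, 0], [-70, 14, 1]].

[[1, 0, 0], [-14, 1, 0], [-70, 14, 1]]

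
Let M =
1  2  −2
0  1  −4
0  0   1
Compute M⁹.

M = I + N where N = [[0, 2, −2], [0, 0, −4], [0, 0, 0]] is strictly upper-triangular, so N³ = 0.
(I + N)⁹ = I + 9·N + 36·N² = [[1, 18, −306], [0, 1, −36], [0, 0, 1]].

[[1, 18, −306], [0, 1, −36], [0, 0, 1]]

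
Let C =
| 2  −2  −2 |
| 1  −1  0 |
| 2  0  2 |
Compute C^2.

[[−2, −2, −8], [1, −1, −2], [8, −4, 0]]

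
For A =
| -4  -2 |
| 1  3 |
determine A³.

[[-54, -22], [11, 23]]

A² = [[14, 2], [-1, 7]]
A³ = [[-54, -22], [11, 23]]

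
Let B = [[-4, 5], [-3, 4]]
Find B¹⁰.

B² = I (check: tr B = 0 and det B = -1), so B¹⁰ = I since 10 is even.

[[1, 0], [0, 1]]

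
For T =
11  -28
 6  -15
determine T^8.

tr T = -4 and det T = 3, so the characteristic polynomial is λ² − (-4)λ + (3) with roots -3 and -1.
Eigenvectors give P = [[2, 7], [1, 3]] with P⁻¹ = [[-3, 7], [1, -2]], and T = P·diag(-3, -1)·P⁻¹.
Then T^8 = P·diag(6561, 1)·P⁻¹ = [[13122, 7], [6561, 3]] · [[-3, 7], [1, -2]] = [[-39359, 91840], [-19680, 45921]].

[[-39359, 91840], [-19680, 45921]]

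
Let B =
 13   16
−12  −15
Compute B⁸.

[[−19679, −26240], [19680, 26241]]

tr B = −2 and det B = −3, so the characteristic polynomial is λ² − (−2)λ + (−3) with roots −3 and 1.
Eigenvectors give P = [[−1, 4], [1, −3]] with P⁻¹ = [[3, 4], [1, 1]], and B = P·diag(−3, 1)·P⁻¹.
Then B⁸ = P·diag(6561, 1)·P⁻¹ = [[−6561, 4], [6561, −3]] · [[3, 4], [1, 1]] = [[−19679, −26240], [19680, 26241]].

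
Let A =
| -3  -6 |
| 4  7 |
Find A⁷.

[[-4371, -6558], [4372, 6559]]

tr A = 4 and det A = 3, so the characteristic polynomial is λ² − (4)λ + (3) with roots 1 and 3.
Eigenvectors give P = [[3, -1], [-2, 1]] with P⁻¹ = [[1, 1], [2, 3]], and A = P·diag(1, 3)·P⁻¹.
Then A⁷ = P·diag(1, 2187)·P⁻¹ = [[3, -2187], [-2, 2187]] · [[1, 1], [2, 3]] = [[-4371, -6558], [4372, 6559]].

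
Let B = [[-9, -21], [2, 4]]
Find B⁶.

[[4719, 13965], [-1330, -3926]]

tr B = -5 and det B = 6, so the characteristic polynomial is λ² − (-5)λ + (6) with roots -3 and -2.
Eigenvectors give P = [[7, -3], [-2, 1]] with P⁻¹ = [[1, 3], [2, 7]], and B = P·diag(-3, -2)·P⁻¹.
Then B⁶ = P·diag(729, 64)·P⁻¹ = [[5103, -192], [-1458, 64]] · [[1, 3], [2, 7]] = [[4719, 13965], [-1330, -3926]].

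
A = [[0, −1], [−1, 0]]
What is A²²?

A² = I (check: tr A = 0 and det A = −1), so A²² = I since 22 is even.

[[1, 0], [0, 1]]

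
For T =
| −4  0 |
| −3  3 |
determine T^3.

[[−64, 0], [−39, 27]]

T^2 = [[16, 0], [3, 9]]
T^3 = [[−64, 0], [−39, 27]]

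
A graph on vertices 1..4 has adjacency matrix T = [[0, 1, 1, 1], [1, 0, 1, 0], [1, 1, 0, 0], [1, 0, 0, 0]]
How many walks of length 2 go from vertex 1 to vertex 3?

1

The number of length-2 walks from vertex 1 to vertex 3 is entry (1,3) of T², where T is the adjacency matrix.
T² = [[3, 1, 1, 0], [1, 2, 1, 1], [1, 1, 2, 1], [0, 1, 1, 1]]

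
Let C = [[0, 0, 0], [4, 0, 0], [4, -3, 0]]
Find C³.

C is strictly triangular, hence nilpotent: C³ = 0, so C³ = 0.

[[0, 0, 0], [0, 0, 0], [0, 0, 0]]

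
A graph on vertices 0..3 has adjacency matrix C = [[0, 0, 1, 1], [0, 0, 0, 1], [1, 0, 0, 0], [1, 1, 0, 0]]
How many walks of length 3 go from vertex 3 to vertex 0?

3

The number of length-3 walks from vertex 3 to vertex 0 is entry (3,0) of C³, where C is the adjacency matrix.
C² = [[2, 1, 0, 0], [1, 1, 0, 0], [0, 0, 1, 1], [0, 0, 1, 2]]
C³ = [[0, 0, 2, 3], [0, 0, 1, 2], [2, 1, 0, 0], [3, 2, 0, 0]]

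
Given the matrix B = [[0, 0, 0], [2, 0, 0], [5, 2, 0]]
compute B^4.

B is strictly triangular, hence nilpotent: B^3 = 0, so B^4 = 0.

[[0, 0, 0], [0, 0, 0], [0, 0, 0]]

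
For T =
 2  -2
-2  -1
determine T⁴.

[[68, -26], [-26, 29]]

T² = [[8, -2], [-2, 5]]
T³ = [[20, -14], [-14, -1]]
T⁴ = [[68, -26], [-26, 29]]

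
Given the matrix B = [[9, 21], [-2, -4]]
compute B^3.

[[141, 399], [-38, -106]]

tr B = 5 and det B = 6, so the characteristic polynomial is λ² − (5)λ + (6) with roots 2 and 3.
Eigenvectors give P = [[-3, 7], [1, -2]] with P⁻¹ = [[2, 7], [1, 3]], and B = P·diag(2, 3)·P⁻¹.
Then B^3 = P·diag(8, 27)·P⁻¹ = [[-24, 189], [8, -54]] · [[2, 7], [1, 3]] = [[141, 399], [-38, -106]].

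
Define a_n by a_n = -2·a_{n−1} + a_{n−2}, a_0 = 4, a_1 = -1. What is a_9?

-2617

With companion matrix M = [[-2, 1], [1, 0]], [a_n, a_{n−1}]ᵀ = M·[a_{n−1}, a_{n−2}]ᵀ, so [a_9, a_8]ᵀ = M⁸·[a_1, a_0]ᵀ.
M⁸ = [[985, -408], [-408, 169]], giving [a_9, a_8]ᵀ = [[-2617], [1084]].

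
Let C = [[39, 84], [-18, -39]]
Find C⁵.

[[3159, 6804], [-1458, -3159]]

tr C = 0 and det C = -9, so the characteristic polynomial is λ² − (0)λ + (-9) with roots -3 and 3.
Eigenvectors give P = [[-2, 7], [1, -3]] with P⁻¹ = [[3, 7], [1, 2]], and C = P·diag(-3, 3)·P⁻¹.
Then C⁵ = P·diag(-243, 243)·P⁻¹ = [[486, 1701], [-243, -729]] · [[3, 7], [1, 2]] = [[3159, 6804], [-1458, -3159]].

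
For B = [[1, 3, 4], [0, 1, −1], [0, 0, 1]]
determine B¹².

[[1, 36, −150], [0, 1, −12], [0, 0, 1]]

B = I + N where N = [[0, 3, 4], [0, 0, −1], [0, 0, 0]] is strictly upper-triangular, so N³ = 0.
(I + N)¹² = I + 12·N + 66·N² = [[1, 36, −150], [0, 1, −12], [0, 0, 1]].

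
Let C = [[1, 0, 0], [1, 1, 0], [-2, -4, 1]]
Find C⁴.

[[1, 0, 0], [4, 1, 0], [-32, -16, 1]]

C = I + N where N = [[0, 0, 0], [1, 0, 0], [-2, -4, 0]] is strictly lower-triangular, so N³ = 0.
(I + N)⁴ = I + 4·N + 6·N² = [[1, 0, 0], [4, 1, 0], [-32, -16, 1]].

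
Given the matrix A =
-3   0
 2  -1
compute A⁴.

A² = [[9, 0], [-8, 1]]
A³ = [[-27, 0], [26, -1]]
A⁴ = [[81, 0], [-80, 1]]

[[81, 0], [-80, 1]]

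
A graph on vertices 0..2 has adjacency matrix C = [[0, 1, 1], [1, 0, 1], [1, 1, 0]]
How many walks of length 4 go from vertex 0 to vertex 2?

5

The number of length-4 walks from vertex 0 to vertex 2 is entry (0,2) of C^4, where C is the adjacency matrix.
C^2 = [[2, 1, 1], [1, 2, 1], [1, 1, 2]]
C^3 = [[2, 3, 3], [3, 2, 3], [3, 3, 2]]
C^4 = [[6, 5, 5], [5, 6, 5], [5, 5, 6]]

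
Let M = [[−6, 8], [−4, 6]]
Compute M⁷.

[[−384, 512], [−256, 384]]

tr M = 0 and det M = −4, so the characteristic polynomial is λ² − (0)λ + (−4) with roots 2 and −2.
Eigenvectors give P = [[−1, 2], [−1, 1]] with P⁻¹ = [[1, −2], [1, −1]], and M = P·diag(2, −2)·P⁻¹.
Then M⁷ = P·diag(128, −128)·P⁻¹ = [[−128, −256], [−128, −128]] · [[1, −2], [1, −1]] = [[−384, 512], [−256, 384]].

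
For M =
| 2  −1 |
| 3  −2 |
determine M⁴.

[[1, 0], [0, 1]]

M² = I (check: tr M = 0 and det M = −1), so M⁴ = I since 4 is even.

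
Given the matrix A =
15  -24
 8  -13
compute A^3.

[[111, -168], [56, -85]]

tr A = 2 and det A = -3, so the characteristic polynomial is λ² − (2)λ + (-3) with roots -1 and 3.
Eigenvectors give P = [[-3, 2], [-2, 1]] with P⁻¹ = [[1, -2], [2, -3]], and A = P·diag(-1, 3)·P⁻¹.
Then A^3 = P·diag(-1, 27)·P⁻¹ = [[3, 54], [2, 27]] · [[1, -2], [2, -3]] = [[111, -168], [56, -85]].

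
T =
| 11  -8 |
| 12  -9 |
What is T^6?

tr T = 2 and det T = -3, so the characteristic polynomial is λ² − (2)λ + (-3) with roots 3 and -1.
Eigenvectors give P = [[1, -2], [1, -3]] with P⁻¹ = [[3, -2], [1, -1]], and T = P·diag(3, -1)·P⁻¹.
Then T^6 = P·diag(729, 1)·P⁻¹ = [[729, -2], [729, -3]] · [[3, -2], [1, -1]] = [[2185, -1456], [2184, -1455]].

[[2185, -1456], [2184, -1455]]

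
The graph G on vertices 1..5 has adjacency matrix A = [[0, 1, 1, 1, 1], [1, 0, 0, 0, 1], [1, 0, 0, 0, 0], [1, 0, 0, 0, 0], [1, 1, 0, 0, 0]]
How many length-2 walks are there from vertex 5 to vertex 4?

The number of length-2 walks from vertex 5 to vertex 4 is entry (5,4) of A^2, where A is the adjacency matrix.
A^2 = [[4, 1, 0, 0, 1], [1, 2, 1, 1, 1], [0, 1, 1, 1, 1], [0, 1, 1, 1, 1], [1, 1, 1, 1, 2]]

1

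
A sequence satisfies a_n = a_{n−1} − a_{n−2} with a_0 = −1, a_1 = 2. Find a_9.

With companion matrix A = [[1, −1], [1, 0]], [a_n, a_{n−1}]ᵀ = A·[a_{n−1}, a_{n−2}]ᵀ, so [a_9, a_8]ᵀ = A^8·[a_1, a_0]ᵀ.
A^8 = [[0, −1], [1, −1]], giving [a_9, a_8]ᵀ = [[1], [3]].

1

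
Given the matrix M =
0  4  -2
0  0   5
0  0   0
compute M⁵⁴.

[[0, 0, 0], [0, 0, 0], [0, 0, 0]]

M is strictly triangular, hence nilpotent: M³ = 0, so M⁵⁴ = 0.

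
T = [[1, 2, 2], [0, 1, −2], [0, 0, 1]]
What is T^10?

T = I + N where N = [[0, 2, 2], [0, 0, −2], [0, 0, 0]] is strictly upper-triangular, so N^3 = 0.
(I + N)^10 = I + 10·N + 45·N^2 = [[1, 20, −160], [0, 1, −20], [0, 0, 1]].

[[1, 20, −160], [0, 1, −20], [0, 0, 1]]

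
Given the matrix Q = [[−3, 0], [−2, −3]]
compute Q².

[[9, 0], [12, 9]]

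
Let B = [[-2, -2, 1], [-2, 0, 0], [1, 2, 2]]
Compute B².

[[9, 6, 0], [4, 4, -2], [-4, 2, 5]]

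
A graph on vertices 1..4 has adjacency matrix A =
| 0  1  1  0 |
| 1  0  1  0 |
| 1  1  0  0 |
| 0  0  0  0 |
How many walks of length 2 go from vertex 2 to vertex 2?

The number of length-2 walks from vertex 2 to vertex 2 is entry (2,2) of A², where A is the adjacency matrix.
A² = [[2, 1, 1, 0], [1, 2, 1, 0], [1, 1, 2, 0], [0, 0, 0, 0]]

2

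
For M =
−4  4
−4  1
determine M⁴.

[[−144, 180], [−180, 81]]

M² = [[0, −12], [12, −15]]
M³ = [[48, −12], [12, 33]]
M⁴ = [[−144, 180], [−180, 81]]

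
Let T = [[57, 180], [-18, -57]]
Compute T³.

[[513, 1620], [-162, -513]]

tr T = 0 and det T = -9, so the characteristic polynomial is λ² − (0)λ + (-9) with roots 3 and -3.
Eigenvectors give P = [[-10, -3], [3, 1]] with P⁻¹ = [[-1, -3], [3, 10]], and T = P·diag(3, -3)·P⁻¹.
Then T³ = P·diag(27, -27)·P⁻¹ = [[-270, 81], [81, -27]] · [[-1, -3], [3, 10]] = [[513, 1620], [-162, -513]].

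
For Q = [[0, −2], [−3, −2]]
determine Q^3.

[[−12, −20], [−30, −32]]

Q^2 = [[6, 4], [6, 10]]
Q^3 = [[−12, −20], [−30, −32]]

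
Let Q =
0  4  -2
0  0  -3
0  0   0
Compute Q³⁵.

Q is strictly triangular, hence nilpotent: Q³ = 0, so Q³⁵ = 0.

[[0, 0, 0], [0, 0, 0], [0, 0, 0]]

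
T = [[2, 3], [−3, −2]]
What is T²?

[[−5, 0], [0, −5]]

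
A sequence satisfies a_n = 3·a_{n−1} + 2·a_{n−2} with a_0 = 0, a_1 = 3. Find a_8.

18837

With companion matrix M = [[3, 2], [1, 0]], [a_n, a_{n−1}]ᵀ = M·[a_{n−1}, a_{n−2}]ᵀ, so [a_8, a_7]ᵀ = M⁷·[a_1, a_0]ᵀ.
M⁷ = [[6279, 3526], [1763, 990]], giving [a_8, a_7]ᵀ = [[18837], [5289]].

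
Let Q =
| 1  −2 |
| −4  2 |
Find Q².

[[9, −6], [−12, 12]]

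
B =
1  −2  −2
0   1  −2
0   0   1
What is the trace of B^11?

3

B = I + N where N = [[0, −2, −2], [0, 0, −2], [0, 0, 0]] is strictly upper-triangular, so N^3 = 0.
(I + N)^11 = I + 11·N + 55·N^2 = [[1, −22, 198], [0, 1, −22], [0, 0, 1]].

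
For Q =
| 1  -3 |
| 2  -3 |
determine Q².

[[-5, 6], [-4, 3]]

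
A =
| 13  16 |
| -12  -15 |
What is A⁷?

tr A = -2 and det A = -3, so the characteristic polynomial is λ² − (-2)λ + (-3) with roots -3 and 1.
Eigenvectors give P = [[-1, 4], [1, -3]] with P⁻¹ = [[3, 4], [1, 1]], and A = P·diag(-3, 1)·P⁻¹.
Then A⁷ = P·diag(-2187, 1)·P⁻¹ = [[2187, 4], [-2187, -3]] · [[3, 4], [1, 1]] = [[6565, 8752], [-6564, -8751]].

[[6565, 8752], [-6564, -8751]]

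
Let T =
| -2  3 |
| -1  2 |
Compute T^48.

T² = I (check: tr T = 0 and det T = -1), so T^48 = I since 48 is even.

[[1, 0], [0, 1]]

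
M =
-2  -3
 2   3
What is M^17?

M² = M (a projection; rank 1, trace 1), so M^17 = M.

[[-2, -3], [2, 3]]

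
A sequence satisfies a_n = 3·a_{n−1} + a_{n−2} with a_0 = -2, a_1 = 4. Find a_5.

With companion matrix C = [[3, 1], [1, 0]], [a_n, a_{n−1}]ᵀ = C·[a_{n−1}, a_{n−2}]ᵀ, so [a_5, a_4]ᵀ = C⁴·[a_1, a_0]ᵀ.
C⁴ = [[109, 33], [33, 10]], giving [a_5, a_4]ᵀ = [[370], [112]].

370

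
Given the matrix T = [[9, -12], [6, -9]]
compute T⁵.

tr T = 0 and det T = -9, so the characteristic polynomial is λ² − (0)λ + (-9) with roots -3 and 3.
Eigenvectors give P = [[-1, 2], [-1, 1]] with P⁻¹ = [[1, -2], [1, -1]], and T = P·diag(-3, 3)·P⁻¹.
Then T⁵ = P·diag(-243, 243)·P⁻¹ = [[243, 486], [243, 243]] · [[1, -2], [1, -1]] = [[729, -972], [486, -729]].

[[729, -972], [486, -729]]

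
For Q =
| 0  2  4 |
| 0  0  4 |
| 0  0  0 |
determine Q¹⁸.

Q is strictly triangular, hence nilpotent: Q³ = 0, so Q¹⁸ = 0.

[[0, 0, 0], [0, 0, 0], [0, 0, 0]]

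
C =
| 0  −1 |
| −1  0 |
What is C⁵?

C² = I (check: tr C = 0 and det C = −1), so C⁵ = C since 5 is odd.

[[0, −1], [−1, 0]]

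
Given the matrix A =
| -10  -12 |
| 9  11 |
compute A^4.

tr A = 1 and det A = -2, so the characteristic polynomial is λ² − (1)λ + (-2) with roots -1 and 2.
Eigenvectors give P = [[-4, -1], [3, 1]] with P⁻¹ = [[-1, -1], [3, 4]], and A = P·diag(-1, 2)·P⁻¹.
Then A^4 = P·diag(1, 16)·P⁻¹ = [[-4, -16], [3, 16]] · [[-1, -1], [3, 4]] = [[-44, -60], [45, 61]].

[[-44, -60], [45, 61]]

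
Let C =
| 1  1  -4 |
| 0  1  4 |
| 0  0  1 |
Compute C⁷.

C = I + N where N = [[0, 1, -4], [0, 0, 4], [0, 0, 0]] is strictly upper-triangular, so N³ = 0.
(I + N)⁷ = I + 7·N + 21·N² = [[1, 7, 56], [0, 1, 28], [0, 0, 1]].

[[1, 7, 56], [0, 1, 28], [0, 0, 1]]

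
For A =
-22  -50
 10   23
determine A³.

tr A = 1 and det A = -6, so the characteristic polynomial is λ² − (1)λ + (-6) with roots 3 and -2.
Eigenvectors give P = [[-2, 5], [1, -2]] with P⁻¹ = [[2, 5], [1, 2]], and A = P·diag(3, -2)·P⁻¹.
Then A³ = P·diag(27, -8)·P⁻¹ = [[-54, -40], [27, 16]] · [[2, 5], [1, 2]] = [[-148, -350], [70, 167]].

[[-148, -350], [70, 167]]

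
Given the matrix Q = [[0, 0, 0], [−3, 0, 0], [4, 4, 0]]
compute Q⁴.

[[0, 0, 0], [0, 0, 0], [0, 0, 0]]

Q is strictly triangular, hence nilpotent: Q³ = 0, so Q⁴ = 0.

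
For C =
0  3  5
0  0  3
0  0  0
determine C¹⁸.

[[0, 0, 0], [0, 0, 0], [0, 0, 0]]

C is strictly triangular, hence nilpotent: C³ = 0, so C¹⁸ = 0.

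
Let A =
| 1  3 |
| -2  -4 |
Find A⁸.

tr A = -3 and det A = 2, so the characteristic polynomial is λ² − (-3)λ + (2) with roots -1 and -2.
Eigenvectors give P = [[3, -1], [-2, 1]] with P⁻¹ = [[1, 1], [2, 3]], and A = P·diag(-1, -2)·P⁻¹.
Then A⁸ = P·diag(1, 256)·P⁻¹ = [[3, -256], [-2, 256]] · [[1, 1], [2, 3]] = [[-509, -765], [510, 766]].

[[-509, -765], [510, 766]]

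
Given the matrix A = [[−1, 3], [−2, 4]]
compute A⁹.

[[−1021, 1533], [−1022, 1534]]

tr A = 3 and det A = 2, so the characteristic polynomial is λ² − (3)λ + (2) with roots 2 and 1.
Eigenvectors give P = [[1, 3], [1, 2]] with P⁻¹ = [[−2, 3], [1, −1]], and A = P·diag(2, 1)·P⁻¹.
Then A⁹ = P·diag(512, 1)·P⁻¹ = [[512, 3], [512, 2]] · [[−2, 3], [1, −1]] = [[−1021, 1533], [−1022, 1534]].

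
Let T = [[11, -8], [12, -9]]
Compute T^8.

tr T = 2 and det T = -3, so the characteristic polynomial is λ² − (2)λ + (-3) with roots 3 and -1.
Eigenvectors give P = [[1, -2], [1, -3]] with P⁻¹ = [[3, -2], [1, -1]], and T = P·diag(3, -1)·P⁻¹.
Then T^8 = P·diag(6561, 1)·P⁻¹ = [[6561, -2], [6561, -3]] · [[3, -2], [1, -1]] = [[19681, -13120], [19680, -13119]].

[[19681, -13120], [19680, -13119]]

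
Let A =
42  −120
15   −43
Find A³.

[[288, −840], [105, −307]]

tr A = −1 and det A = −6, so the characteristic polynomial is λ² − (−1)λ + (−6) with roots 2 and −3.
Eigenvectors give P = [[−3, 8], [−1, 3]] with P⁻¹ = [[−3, 8], [−1, 3]], and A = P·diag(2, −3)·P⁻¹.
Then A³ = P·diag(8, −27)·P⁻¹ = [[−24, −216], [−8, −81]] · [[−3, 8], [−1, 3]] = [[288, −840], [105, −307]].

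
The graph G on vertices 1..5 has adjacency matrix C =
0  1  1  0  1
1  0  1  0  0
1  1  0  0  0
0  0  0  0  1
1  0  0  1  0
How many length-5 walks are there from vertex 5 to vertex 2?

The number of length-5 walks from vertex 5 to vertex 2 is entry (5,2) of C⁵, where C is the adjacency matrix.
C² = [[3, 1, 1, 1, 0], [1, 2, 1, 0, 1], [1, 1, 2, 0, 1], [1, 0, 0, 1, 0], [0, 1, 1, 0, 2]]
C³ = [[2, 4, 4, 0, 4], [4, 2, 3, 1, 1], [4, 3, 2, 1, 1], [0, 1, 1, 0, 2], [4, 1, 1, 2, 0]]
C⁴ = [[12, 6, 6, 4, 2], [6, 7, 6, 1, 5], [6, 6, 7, 1, 5], [4, 1, 1, 2, 0], [2, 5, 5, 0, 6]]
C⁵ = [[14, 18, 18, 2, 16], [18, 12, 13, 5, 7], [18, 13, 12, 5, 7], [2, 5, 5, 0, 6], [16, 7, 7, 6, 2]]

7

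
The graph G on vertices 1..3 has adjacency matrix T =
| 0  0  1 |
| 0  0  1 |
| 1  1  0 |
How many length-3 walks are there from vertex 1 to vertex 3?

2

The number of length-3 walks from vertex 1 to vertex 3 is entry (1,3) of T³, where T is the adjacency matrix.
T² = [[1, 1, 0], [1, 1, 0], [0, 0, 2]]
T³ = [[0, 0, 2], [0, 0, 2], [2, 2, 0]]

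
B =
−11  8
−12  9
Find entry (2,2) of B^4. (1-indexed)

−159

tr B = −2 and det B = −3, so the characteristic polynomial is λ² − (−2)λ + (−3) with roots −3 and 1.
Eigenvectors give P = [[1, −2], [1, −3]] with P⁻¹ = [[3, −2], [1, −1]], and B = P·diag(−3, 1)·P⁻¹.
Then B^4 = P·diag(81, 1)·P⁻¹ = [[81, −2], [81, −3]] · [[3, −2], [1, −1]] = [[241, −160], [240, −159]].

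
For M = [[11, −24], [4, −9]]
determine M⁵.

[[731, −1464], [244, −489]]

tr M = 2 and det M = −3, so the characteristic polynomial is λ² − (2)λ + (−3) with roots −1 and 3.
Eigenvectors give P = [[2, 3], [1, 1]] with P⁻¹ = [[−1, 3], [1, −2]], and M = P·diag(−1, 3)·P⁻¹.
Then M⁵ = P·diag(−1, 243)·P⁻¹ = [[−2, 729], [−1, 243]] · [[−1, 3], [1, −2]] = [[731, −1464], [244, −489]].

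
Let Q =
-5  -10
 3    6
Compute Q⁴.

[[-5, -10], [3, 6]]

Q² = Q (a projection; rank 1, trace 1), so Q⁴ = Q.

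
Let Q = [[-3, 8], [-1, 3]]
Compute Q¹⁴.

[[1, 0], [0, 1]]

Q² = I (check: tr Q = 0 and det Q = -1), so Q¹⁴ = I since 14 is even.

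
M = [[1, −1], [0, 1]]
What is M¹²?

M = I + N where N = [[0, −1], [0, 0]] is strictly upper-triangular, so N² = 0.
(I + N)¹² = I + 12·N = [[1, −12], [0, 1]].

[[1, −12], [0, 1]]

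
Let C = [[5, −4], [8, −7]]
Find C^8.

tr C = −2 and det C = −3, so the characteristic polynomial is λ² − (−2)λ + (−3) with roots −3 and 1.
Eigenvectors give P = [[−1, −1], [−2, −1]] with P⁻¹ = [[1, −1], [−2, 1]], and C = P·diag(−3, 1)·P⁻¹.
Then C^8 = P·diag(6561, 1)·P⁻¹ = [[−6561, −1], [−13122, −1]] · [[1, −1], [−2, 1]] = [[−6559, 6560], [−13120, 13121]].

[[−6559, 6560], [−13120, 13121]]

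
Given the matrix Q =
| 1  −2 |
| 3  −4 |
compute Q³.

[[13, −14], [21, −22]]

Q² = [[−5, 6], [−9, 10]]
Q³ = [[13, −14], [21, −22]]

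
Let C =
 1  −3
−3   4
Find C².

[[10, −15], [−15, 25]]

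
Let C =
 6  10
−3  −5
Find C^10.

C² = C (a projection; rank 1, trace 1), so C^10 = C.

[[6, 10], [−3, −5]]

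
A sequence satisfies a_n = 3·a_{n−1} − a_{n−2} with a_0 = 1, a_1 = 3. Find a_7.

With companion matrix C = [[3, −1], [1, 0]], [a_n, a_{n−1}]ᵀ = C·[a_{n−1}, a_{n−2}]ᵀ, so [a_7, a_6]ᵀ = C⁶·[a_1, a_0]ᵀ.
C⁶ = [[377, −144], [144, −55]], giving [a_7, a_6]ᵀ = [[987], [377]].

987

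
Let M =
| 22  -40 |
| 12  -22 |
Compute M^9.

tr M = 0 and det M = -4, so the characteristic polynomial is λ² − (0)λ + (-4) with roots -2 and 2.
Eigenvectors give P = [[-5, 2], [-3, 1]] with P⁻¹ = [[1, -2], [3, -5]], and M = P·diag(-2, 2)·P⁻¹.
Then M^9 = P·diag(-512, 512)·P⁻¹ = [[2560, 1024], [1536, 512]] · [[1, -2], [3, -5]] = [[5632, -10240], [3072, -5632]].

[[5632, -10240], [3072, -5632]]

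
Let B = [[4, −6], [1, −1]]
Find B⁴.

[[46, −90], [15, −29]]

tr B = 3 and det B = 2, so the characteristic polynomial is λ² − (3)λ + (2) with roots 1 and 2.
Eigenvectors give P = [[2, 3], [1, 1]] with P⁻¹ = [[−1, 3], [1, −2]], and B = P·diag(1, 2)·P⁻¹.
Then B⁴ = P·diag(1, 16)·P⁻¹ = [[2, 48], [1, 16]] · [[−1, 3], [1, −2]] = [[46, −90], [15, −29]].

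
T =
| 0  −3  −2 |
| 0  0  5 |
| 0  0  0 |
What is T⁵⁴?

[[0, 0, 0], [0, 0, 0], [0, 0, 0]]

T is strictly triangular, hence nilpotent: T³ = 0, so T⁵⁴ = 0.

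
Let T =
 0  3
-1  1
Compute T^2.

[[-3, 3], [-1, -2]]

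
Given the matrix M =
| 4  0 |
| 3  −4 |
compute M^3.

[[64, 0], [48, −64]]

M^2 = [[16, 0], [0, 16]]
M^3 = [[64, 0], [48, −64]]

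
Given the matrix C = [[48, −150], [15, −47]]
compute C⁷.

tr C = 1 and det C = −6, so the characteristic polynomial is λ² − (1)λ + (−6) with roots 3 and −2.
Eigenvectors give P = [[10, 3], [3, 1]] with P⁻¹ = [[1, −3], [−3, 10]], and C = P·diag(3, −2)·P⁻¹.
Then C⁷ = P·diag(2187, −128)·P⁻¹ = [[21870, −384], [6561, −128]] · [[1, −3], [−3, 10]] = [[23022, −69450], [6945, −20963]].

[[23022, −69450], [6945, −20963]]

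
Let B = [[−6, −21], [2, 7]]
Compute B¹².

[[−6, −21], [2, 7]]

B² = B (a projection; rank 1, trace 1), so B¹² = B.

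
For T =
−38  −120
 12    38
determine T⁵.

[[−608, −1920], [192, 608]]

tr T = 0 and det T = −4, so the characteristic polynomial is λ² − (0)λ + (−4) with roots 2 and −2.
Eigenvectors give P = [[−3, −10], [1, 3]] with P⁻¹ = [[3, 10], [−1, −3]], and T = P·diag(2, −2)·P⁻¹.
Then T⁵ = P·diag(32, −32)·P⁻¹ = [[−96, 320], [32, −96]] · [[3, 10], [−1, −3]] = [[−608, −1920], [192, 608]].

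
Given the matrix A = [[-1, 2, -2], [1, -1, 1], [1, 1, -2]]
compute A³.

[[1, 16, -24], [0, -11, 16], [4, 0, -3]]

A² = [[1, -6, 8], [-1, 4, -5], [-2, -1, 3]]
A³ = [[1, 16, -24], [0, -11, 16], [4, 0, -3]]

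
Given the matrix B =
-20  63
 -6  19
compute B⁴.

[[106, -315], [30, -89]]

tr B = -1 and det B = -2, so the characteristic polynomial is λ² − (-1)λ + (-2) with roots 1 and -2.
Eigenvectors give P = [[3, 7], [1, 2]] with P⁻¹ = [[-2, 7], [1, -3]], and B = P·diag(1, -2)·P⁻¹.
Then B⁴ = P·diag(1, 16)·P⁻¹ = [[3, 112], [1, 32]] · [[-2, 7], [1, -3]] = [[106, -315], [30, -89]].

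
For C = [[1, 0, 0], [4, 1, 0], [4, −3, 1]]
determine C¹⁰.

C = I + N where N = [[0, 0, 0], [4, 0, 0], [4, −3, 0]] is strictly lower-triangular, so N³ = 0.
(I + N)¹⁰ = I + 10·N + 45·N² = [[1, 0, 0], [40, 1, 0], [−500, −30, 1]].

[[1, 0, 0], [40, 1, 0], [−500, −30, 1]]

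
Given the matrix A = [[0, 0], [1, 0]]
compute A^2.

[[0, 0], [0, 0]]

A is strictly triangular, hence nilpotent: A^2 = 0, so A^2 = 0.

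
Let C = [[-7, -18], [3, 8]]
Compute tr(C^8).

tr C = 1 and det C = -2, so the characteristic polynomial is λ² − (1)λ + (-2) with roots -1 and 2.
Eigenvectors give P = [[3, 2], [-1, -1]] with P⁻¹ = [[1, 2], [-1, -3]], and C = P·diag(-1, 2)·P⁻¹.
Then C^8 = P·diag(1, 256)·P⁻¹ = [[3, 512], [-1, -256]] · [[1, 2], [-1, -3]] = [[-509, -1530], [255, 766]].

257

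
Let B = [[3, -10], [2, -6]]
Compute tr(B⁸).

tr B = -3 and det B = 2, so the characteristic polynomial is λ² − (-3)λ + (2) with roots -1 and -2.
Eigenvectors give P = [[-5, 2], [-2, 1]] with P⁻¹ = [[-1, 2], [-2, 5]], and B = P·diag(-1, -2)·P⁻¹.
Then B⁸ = P·diag(1, 256)·P⁻¹ = [[-5, 512], [-2, 256]] · [[-1, 2], [-2, 5]] = [[-1019, 2550], [-510, 1276]].

257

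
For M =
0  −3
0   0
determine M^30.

M is strictly triangular, hence nilpotent: M^2 = 0, so M^30 = 0.

[[0, 0], [0, 0]]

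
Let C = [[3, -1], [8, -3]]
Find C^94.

[[1, 0], [0, 1]]

C² = I (check: tr C = 0 and det C = -1), so C^94 = I since 94 is even.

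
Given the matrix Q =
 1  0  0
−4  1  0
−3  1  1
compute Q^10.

[[1, 0, 0], [−40, 1, 0], [−210, 10, 1]]

Q = I + N where N = [[0, 0, 0], [−4, 0, 0], [−3, 1, 0]] is strictly lower-triangular, so N^3 = 0.
(I + N)^10 = I + 10·N + 45·N^2 = [[1, 0, 0], [−40, 1, 0], [−210, 10, 1]].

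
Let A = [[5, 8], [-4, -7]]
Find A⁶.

[[-727, -1456], [728, 1457]]

tr A = -2 and det A = -3, so the characteristic polynomial is λ² − (-2)λ + (-3) with roots 1 and -3.
Eigenvectors give P = [[2, -1], [-1, 1]] with P⁻¹ = [[1, 1], [1, 2]], and A = P·diag(1, -3)·P⁻¹.
Then A⁶ = P·diag(1, 729)·P⁻¹ = [[2, -729], [-1, 729]] · [[1, 1], [1, 2]] = [[-727, -1456], [728, 1457]].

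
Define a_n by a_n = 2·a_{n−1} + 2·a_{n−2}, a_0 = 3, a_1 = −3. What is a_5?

−36

With companion matrix T = [[2, 2], [1, 0]], [a_n, a_{n−1}]ᵀ = T·[a_{n−1}, a_{n−2}]ᵀ, so [a_5, a_4]ᵀ = T⁴·[a_1, a_0]ᵀ.
T⁴ = [[44, 32], [16, 12]], giving [a_5, a_4]ᵀ = [[−36], [−12]].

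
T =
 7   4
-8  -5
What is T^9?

[[39367, 19684], [-39368, -19685]]

tr T = 2 and det T = -3, so the characteristic polynomial is λ² − (2)λ + (-3) with roots 3 and -1.
Eigenvectors give P = [[1, -1], [-1, 2]] with P⁻¹ = [[2, 1], [1, 1]], and T = P·diag(3, -1)·P⁻¹.
Then T^9 = P·diag(19683, -1)·P⁻¹ = [[19683, 1], [-19683, -2]] · [[2, 1], [1, 1]] = [[39367, 19684], [-39368, -19685]].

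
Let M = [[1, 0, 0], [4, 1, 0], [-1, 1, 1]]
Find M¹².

M = I + N where N = [[0, 0, 0], [4, 0, 0], [-1, 1, 0]] is strictly lower-triangular, so N³ = 0.
(I + N)¹² = I + 12·N + 66·N² = [[1, 0, 0], [48, 1, 0], [252, 12, 1]].

[[1, 0, 0], [48, 1, 0], [252, 12, 1]]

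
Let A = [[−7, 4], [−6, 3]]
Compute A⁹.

[[−59047, 39364], [−59046, 39363]]

tr A = −4 and det A = 3, so the characteristic polynomial is λ² − (−4)λ + (3) with roots −1 and −3.
Eigenvectors give P = [[−2, 1], [−3, 1]] with P⁻¹ = [[1, −1], [3, −2]], and A = P·diag(−1, −3)·P⁻¹.
Then A⁹ = P·diag(−1, −19683)·P⁻¹ = [[2, −19683], [3, −19683]] · [[1, −1], [3, −2]] = [[−59047, 39364], [−59046, 39363]].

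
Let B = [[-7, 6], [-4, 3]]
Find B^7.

[[-6559, 6558], [-4372, 4371]]

tr B = -4 and det B = 3, so the characteristic polynomial is λ² − (-4)λ + (3) with roots -3 and -1.
Eigenvectors give P = [[3, 1], [2, 1]] with P⁻¹ = [[1, -1], [-2, 3]], and B = P·diag(-3, -1)·P⁻¹.
Then B^7 = P·diag(-2187, -1)·P⁻¹ = [[-6561, -1], [-4374, -1]] · [[1, -1], [-2, 3]] = [[-6559, 6558], [-4372, 4371]].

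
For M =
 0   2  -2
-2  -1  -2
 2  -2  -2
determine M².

[[-8, 2, 0], [-2, 1, 10], [0, 10, 4]]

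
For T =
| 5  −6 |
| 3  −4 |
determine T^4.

[[31, −30], [15, −14]]

tr T = 1 and det T = −2, so the characteristic polynomial is λ² − (1)λ + (−2) with roots −1 and 2.
Eigenvectors give P = [[1, 2], [1, 1]] with P⁻¹ = [[−1, 2], [1, −1]], and T = P·diag(−1, 2)·P⁻¹.
Then T^4 = P·diag(1, 16)·P⁻¹ = [[1, 32], [1, 16]] · [[−1, 2], [1, −1]] = [[31, −30], [15, −14]].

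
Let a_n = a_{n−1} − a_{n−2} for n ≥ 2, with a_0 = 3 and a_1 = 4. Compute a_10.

−4

With companion matrix T = [[1, −1], [1, 0]], [a_n, a_{n−1}]ᵀ = T·[a_{n−1}, a_{n−2}]ᵀ, so [a_10, a_9]ᵀ = T⁹·[a_1, a_0]ᵀ.
T⁹ = [[−1, 0], [0, −1]], giving [a_10, a_9]ᵀ = [[−4], [−3]].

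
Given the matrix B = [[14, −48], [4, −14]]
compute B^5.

tr B = 0 and det B = −4, so the characteristic polynomial is λ² − (0)λ + (−4) with roots 2 and −2.
Eigenvectors give P = [[−4, −3], [−1, −1]] with P⁻¹ = [[−1, 3], [1, −4]], and B = P·diag(2, −2)·P⁻¹.
Then B^5 = P·diag(32, −32)·P⁻¹ = [[−128, 96], [−32, 32]] · [[−1, 3], [1, −4]] = [[224, −768], [64, −224]].

[[224, −768], [64, −224]]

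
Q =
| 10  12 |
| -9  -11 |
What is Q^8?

[[-764, -1020], [765, 1021]]

tr Q = -1 and det Q = -2, so the characteristic polynomial is λ² − (-1)λ + (-2) with roots 1 and -2.
Eigenvectors give P = [[4, 1], [-3, -1]] with P⁻¹ = [[1, 1], [-3, -4]], and Q = P·diag(1, -2)·P⁻¹.
Then Q^8 = P·diag(1, 256)·P⁻¹ = [[4, 256], [-3, -256]] · [[1, 1], [-3, -4]] = [[-764, -1020], [765, 1021]].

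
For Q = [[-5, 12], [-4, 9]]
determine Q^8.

[[-19679, 39360], [-13120, 26241]]

tr Q = 4 and det Q = 3, so the characteristic polynomial is λ² − (4)λ + (3) with roots 3 and 1.
Eigenvectors give P = [[-3, 2], [-2, 1]] with P⁻¹ = [[1, -2], [2, -3]], and Q = P·diag(3, 1)·P⁻¹.
Then Q^8 = P·diag(6561, 1)·P⁻¹ = [[-19683, 2], [-13122, 1]] · [[1, -2], [2, -3]] = [[-19679, 39360], [-13120, 26241]].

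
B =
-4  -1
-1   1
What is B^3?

B^2 = [[17, 3], [3, 2]]
B^3 = [[-71, -14], [-14, -1]]

[[-71, -14], [-14, -1]]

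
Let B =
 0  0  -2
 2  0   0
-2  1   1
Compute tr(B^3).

B^2 = [[4, -2, -2], [0, 0, -4], [0, 1, 5]]
B^3 = [[0, -2, -10], [8, -4, -4], [-8, 5, 5]]

1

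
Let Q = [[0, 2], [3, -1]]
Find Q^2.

[[6, -2], [-3, 7]]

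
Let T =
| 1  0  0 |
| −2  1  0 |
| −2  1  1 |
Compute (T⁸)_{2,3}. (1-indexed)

T = I + N where N = [[0, 0, 0], [−2, 0, 0], [−2, 1, 0]] is strictly lower-triangular, so N³ = 0.
(I + N)⁸ = I + 8·N + 28·N² = [[1, 0, 0], [−16, 1, 0], [−72, 8, 1]].

0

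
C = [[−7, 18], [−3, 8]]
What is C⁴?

[[−29, 90], [−15, 46]]

tr C = 1 and det C = −2, so the characteristic polynomial is λ² − (1)λ + (−2) with roots −1 and 2.
Eigenvectors give P = [[3, 2], [1, 1]] with P⁻¹ = [[1, −2], [−1, 3]], and C = P·diag(−1, 2)·P⁻¹.
Then C⁴ = P·diag(1, 16)·P⁻¹ = [[3, 32], [1, 16]] · [[1, −2], [−1, 3]] = [[−29, 90], [−15, 46]].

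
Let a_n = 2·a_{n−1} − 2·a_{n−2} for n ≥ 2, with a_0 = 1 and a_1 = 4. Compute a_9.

64

With companion matrix T = [[2, −2], [1, 0]], [a_n, a_{n−1}]ᵀ = T·[a_{n−1}, a_{n−2}]ᵀ, so [a_9, a_8]ᵀ = T⁸·[a_1, a_0]ᵀ.
T⁸ = [[16, 0], [0, 16]], giving [a_9, a_8]ᵀ = [[64], [16]].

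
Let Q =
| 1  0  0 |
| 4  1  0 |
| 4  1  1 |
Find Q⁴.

Q = I + N where N = [[0, 0, 0], [4, 0, 0], [4, 1, 0]] is strictly lower-triangular, so N³ = 0.
(I + N)⁴ = I + 4·N + 6·N² = [[1, 0, 0], [16, 1, 0], [40, 4, 1]].

[[1, 0, 0], [16, 1, 0], [40, 4, 1]]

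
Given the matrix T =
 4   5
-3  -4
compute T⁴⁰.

T² = I (check: tr T = 0 and det T = -1), so T⁴⁰ = I since 40 is even.

[[1, 0], [0, 1]]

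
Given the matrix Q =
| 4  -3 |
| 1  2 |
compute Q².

[[13, -18], [6, 1]]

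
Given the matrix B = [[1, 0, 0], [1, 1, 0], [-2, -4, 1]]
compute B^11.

B = I + N where N = [[0, 0, 0], [1, 0, 0], [-2, -4, 0]] is strictly lower-triangular, so N^3 = 0.
(I + N)^11 = I + 11·N + 55·N^2 = [[1, 0, 0], [11, 1, 0], [-242, -44, 1]].

[[1, 0, 0], [11, 1, 0], [-242, -44, 1]]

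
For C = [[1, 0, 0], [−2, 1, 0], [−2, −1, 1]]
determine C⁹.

[[1, 0, 0], [−18, 1, 0], [54, −9, 1]]

C = I + N where N = [[0, 0, 0], [−2, 0, 0], [−2, −1, 0]] is strictly lower-triangular, so N³ = 0.
(I + N)⁹ = I + 9·N + 36·N² = [[1, 0, 0], [−18, 1, 0], [54, −9, 1]].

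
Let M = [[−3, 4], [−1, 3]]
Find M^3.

M^2 = [[5, 0], [0, 5]]
M^3 = [[−15, 20], [−5, 15]]

[[−15, 20], [−5, 15]]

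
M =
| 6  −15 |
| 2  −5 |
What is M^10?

[[6, −15], [2, −5]]

M² = M (a projection; rank 1, trace 1), so M^10 = M.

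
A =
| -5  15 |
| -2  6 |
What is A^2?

A² = A (a projection; rank 1, trace 1), so A^2 = A.

[[-5, 15], [-2, 6]]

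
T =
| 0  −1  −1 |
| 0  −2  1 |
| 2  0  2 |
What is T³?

T² = [[−2, 2, −3], [2, 4, 0], [4, −2, 2]]
T³ = [[−6, −2, −2], [0, −10, 2], [4, 0, −2]]

[[−6, −2, −2], [0, −10, 2], [4, 0, −2]]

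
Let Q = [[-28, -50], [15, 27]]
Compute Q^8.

[[38086, 63050], [-18915, -31269]]

tr Q = -1 and det Q = -6, so the characteristic polynomial is λ² − (-1)λ + (-6) with roots -3 and 2.
Eigenvectors give P = [[-2, -5], [1, 3]] with P⁻¹ = [[-3, -5], [1, 2]], and Q = P·diag(-3, 2)·P⁻¹.
Then Q^8 = P·diag(6561, 256)·P⁻¹ = [[-13122, -1280], [6561, 768]] · [[-3, -5], [1, 2]] = [[38086, 63050], [-18915, -31269]].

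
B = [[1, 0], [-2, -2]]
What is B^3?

B^2 = [[1, 0], [2, 4]]
B^3 = [[1, 0], [-6, -8]]

[[1, 0], [-6, -8]]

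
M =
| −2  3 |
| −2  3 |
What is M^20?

M² = M (a projection; rank 1, trace 1), so M^20 = M.

[[−2, 3], [−2, 3]]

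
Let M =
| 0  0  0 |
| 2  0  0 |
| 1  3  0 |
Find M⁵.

[[0, 0, 0], [0, 0, 0], [0, 0, 0]]

M is strictly triangular, hence nilpotent: M³ = 0, so M⁵ = 0.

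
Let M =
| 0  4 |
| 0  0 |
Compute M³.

[[0, 0], [0, 0]]

M is strictly triangular, hence nilpotent: M² = 0, so M³ = 0.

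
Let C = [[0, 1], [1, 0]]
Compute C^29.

[[0, 1], [1, 0]]

C² = I (check: tr C = 0 and det C = −1), so C^29 = C since 29 is odd.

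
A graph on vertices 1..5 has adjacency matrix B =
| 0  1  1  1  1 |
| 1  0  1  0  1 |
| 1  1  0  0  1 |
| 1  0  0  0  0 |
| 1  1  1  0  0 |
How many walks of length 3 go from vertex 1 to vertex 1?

The number of length-3 walks from vertex 1 to vertex 1 is entry (1,1) of B³, where B is the adjacency matrix.
B² = [[4, 2, 2, 0, 2], [2, 3, 2, 1, 2], [2, 2, 3, 1, 2], [0, 1, 1, 1, 1], [2, 2, 2, 1, 3]]
B³ = [[6, 8, 8, 4, 8], [8, 6, 7, 2, 7], [8, 7, 6, 2, 7], [4, 2, 2, 0, 2], [8, 7, 7, 2, 6]]

6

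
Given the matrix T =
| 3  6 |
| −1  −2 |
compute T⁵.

T² = T (a projection; rank 1, trace 1), so T⁵ = T.

[[3, 6], [−1, −2]]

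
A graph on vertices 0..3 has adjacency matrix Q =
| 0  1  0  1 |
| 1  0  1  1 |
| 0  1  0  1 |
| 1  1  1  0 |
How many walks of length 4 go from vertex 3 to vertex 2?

9

The number of length-4 walks from vertex 3 to vertex 2 is entry (3,2) of Q⁴, where Q is the adjacency matrix.
Q² = [[2, 1, 2, 1], [1, 3, 1, 2], [2, 1, 2, 1], [1, 2, 1, 3]]
Q³ = [[2, 5, 2, 5], [5, 4, 5, 5], [2, 5, 2, 5], [5, 5, 5, 4]]
Q⁴ = [[10, 9, 10, 9], [9, 15, 9, 14], [10, 9, 10, 9], [9, 14, 9, 15]]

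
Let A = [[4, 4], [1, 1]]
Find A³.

A² = [[20, 20], [5, 5]]
A³ = [[100, 100], [25, 25]]

[[100, 100], [25, 25]]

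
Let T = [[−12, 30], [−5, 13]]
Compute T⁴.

[[−114, 390], [−65, 211]]

tr T = 1 and det T = −6, so the characteristic polynomial is λ² − (1)λ + (−6) with roots 3 and −2.
Eigenvectors give P = [[2, 3], [1, 1]] with P⁻¹ = [[−1, 3], [1, −2]], and T = P·diag(3, −2)·P⁻¹.
Then T⁴ = P·diag(81, 16)·P⁻¹ = [[162, 48], [81, 16]] · [[−1, 3], [1, −2]] = [[−114, 390], [−65, 211]].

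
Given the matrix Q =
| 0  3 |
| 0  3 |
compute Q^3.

[[0, 27], [0, 27]]

Q^2 = [[0, 9], [0, 9]]
Q^3 = [[0, 27], [0, 27]]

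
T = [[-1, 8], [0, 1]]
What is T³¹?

[[-1, 8], [0, 1]]

T² = I (check: tr T = 0 and det T = -1), so T³¹ = T since 31 is odd.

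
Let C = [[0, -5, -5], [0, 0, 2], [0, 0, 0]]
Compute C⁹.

C is strictly triangular, hence nilpotent: C³ = 0, so C⁹ = 0.

[[0, 0, 0], [0, 0, 0], [0, 0, 0]]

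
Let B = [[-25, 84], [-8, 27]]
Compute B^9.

[[-118105, 413364], [-39368, 137787]]

tr B = 2 and det B = -3, so the characteristic polynomial is λ² − (2)λ + (-3) with roots -1 and 3.
Eigenvectors give P = [[7, 3], [2, 1]] with P⁻¹ = [[1, -3], [-2, 7]], and B = P·diag(-1, 3)·P⁻¹.
Then B^9 = P·diag(-1, 19683)·P⁻¹ = [[-7, 59049], [-2, 19683]] · [[1, -3], [-2, 7]] = [[-118105, 413364], [-39368, 137787]].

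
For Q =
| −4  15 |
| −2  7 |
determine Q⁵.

tr Q = 3 and det Q = 2, so the characteristic polynomial is λ² − (3)λ + (2) with roots 2 and 1.
Eigenvectors give P = [[−5, −3], [−2, −1]] with P⁻¹ = [[1, −3], [−2, 5]], and Q = P·diag(2, 1)·P⁻¹.
Then Q⁵ = P·diag(32, 1)·P⁻¹ = [[−160, −3], [−64, −1]] · [[1, −3], [−2, 5]] = [[−154, 465], [−62, 187]].

[[−154, 465], [−62, 187]]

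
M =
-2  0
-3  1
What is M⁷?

tr M = -1 and det M = -2, so the characteristic polynomial is λ² − (-1)λ + (-2) with roots 1 and -2.
Eigenvectors give P = [[0, -1], [-1, -1]] with P⁻¹ = [[1, -1], [-1, 0]], and M = P·diag(1, -2)·P⁻¹.
Then M⁷ = P·diag(1, -128)·P⁻¹ = [[0, 128], [-1, 128]] · [[1, -1], [-1, 0]] = [[-128, 0], [-129, 1]].

[[-128, 0], [-129, 1]]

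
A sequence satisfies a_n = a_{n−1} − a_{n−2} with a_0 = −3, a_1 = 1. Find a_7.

With companion matrix C = [[1, −1], [1, 0]], [a_n, a_{n−1}]ᵀ = C·[a_{n−1}, a_{n−2}]ᵀ, so [a_7, a_6]ᵀ = C⁶·[a_1, a_0]ᵀ.
C⁶ = [[1, 0], [0, 1]], giving [a_7, a_6]ᵀ = [[1], [−3]].

1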